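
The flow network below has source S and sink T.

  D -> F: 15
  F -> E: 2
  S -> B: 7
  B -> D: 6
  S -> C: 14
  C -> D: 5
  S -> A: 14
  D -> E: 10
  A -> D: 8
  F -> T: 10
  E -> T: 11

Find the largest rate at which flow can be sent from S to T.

Augment S→A→D→E→T: bottleneck 8, flow now 8.
Augment S→B→D→E→T: bottleneck 2, flow now 10.
Augment S→B→D→F→T: bottleneck 4, flow now 14.
Augment S→C→D→F→T: bottleneck 5, flow now 19.
No augmenting path remains; maximum flow = 19.
In the residual graph, reachable from S: {S, A, B, C}.
Min-cut edges: A→D (8), B→D (6), C→D (5); capacity 8 + 6 + 5 = 19.
This cut is saturated, so no flow can exceed 19.

19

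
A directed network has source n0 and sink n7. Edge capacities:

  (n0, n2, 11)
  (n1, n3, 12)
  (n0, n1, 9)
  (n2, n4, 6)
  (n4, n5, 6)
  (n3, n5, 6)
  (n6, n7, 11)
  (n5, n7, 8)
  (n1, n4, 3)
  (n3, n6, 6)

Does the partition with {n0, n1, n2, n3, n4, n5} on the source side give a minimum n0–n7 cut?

Yes — it is a minimum cut (capacity 14).

Given cut capacity: 6 + 8 = 14.
Augment n0→n1→n3→n5→n7: bottleneck 6, flow now 6.
Augment n0→n1→n3→n6→n7: bottleneck 3, flow now 9.
Augment n0→n2→n4→n5→n7: bottleneck 2, flow now 11.
Augment n0→n2→n4→n5→n3→n6→n7: bottleneck 3, flow now 14. (uses reverse residual edge)
No augmenting path remains; maximum flow = 14.
Cut capacity 14 equals the max flow, so it is a minimum cut.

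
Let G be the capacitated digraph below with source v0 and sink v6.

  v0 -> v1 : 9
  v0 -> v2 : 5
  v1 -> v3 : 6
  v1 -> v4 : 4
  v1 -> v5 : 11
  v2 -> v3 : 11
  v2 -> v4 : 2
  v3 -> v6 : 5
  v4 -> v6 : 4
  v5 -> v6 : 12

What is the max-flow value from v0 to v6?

14

Augment v0→v1→v3→v6: bottleneck 5, flow now 5.
Augment v0→v1→v4→v6: bottleneck 4, flow now 9.
Augment v0→v2→v3→v1→v5→v6: bottleneck 5, flow now 14. (uses reverse residual edge)
No augmenting path remains; maximum flow = 14.
In the residual graph, reachable from v0: {v0}.
Min-cut edges: v0→v1 (9), v0→v2 (5); capacity 9 + 5 = 14.
This cut is saturated, so no flow can exceed 14.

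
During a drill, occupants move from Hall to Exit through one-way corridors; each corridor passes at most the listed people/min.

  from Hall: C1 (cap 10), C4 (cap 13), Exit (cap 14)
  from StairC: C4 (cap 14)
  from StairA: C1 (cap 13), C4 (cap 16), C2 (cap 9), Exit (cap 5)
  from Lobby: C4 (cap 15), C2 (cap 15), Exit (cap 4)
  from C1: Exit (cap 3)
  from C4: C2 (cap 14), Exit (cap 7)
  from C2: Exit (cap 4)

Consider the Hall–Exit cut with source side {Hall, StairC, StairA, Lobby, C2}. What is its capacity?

108

Edges leaving {Hall, StairC, StairA, Lobby, C2}: Hall→C1 (10), Hall→C4 (13), Hall→Exit (14), StairC→C4 (14), StairA→C1 (13), StairA→C4 (16), StairA→Exit (5), Lobby→C4 (15), Lobby→Exit (4), C2→Exit (4).
Cut capacity = 10 + 13 + 14 + 14 + 13 + 16 + 5 + 15 + 4 + 4 = 108.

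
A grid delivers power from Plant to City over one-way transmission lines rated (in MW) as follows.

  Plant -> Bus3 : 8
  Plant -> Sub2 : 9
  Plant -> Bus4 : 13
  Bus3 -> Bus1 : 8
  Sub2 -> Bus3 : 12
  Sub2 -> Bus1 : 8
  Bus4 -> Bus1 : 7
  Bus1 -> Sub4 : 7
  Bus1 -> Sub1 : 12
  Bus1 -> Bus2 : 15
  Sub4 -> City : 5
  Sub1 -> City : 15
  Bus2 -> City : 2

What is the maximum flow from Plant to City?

Augment Plant→Bus3→Bus1→Sub4→City: bottleneck 5, flow now 5.
Augment Plant→Bus3→Bus1→Sub1→City: bottleneck 3, flow now 8.
Augment Plant→Sub2→Bus1→Sub1→City: bottleneck 8, flow now 16.
Augment Plant→Bus4→Bus1→Sub1→City: bottleneck 1, flow now 17.
Augment Plant→Bus4→Bus1→Bus2→City: bottleneck 2, flow now 19.
No augmenting path remains; maximum flow = 19.
In the residual graph, reachable from Plant: {Plant, Bus3, Sub2, Bus4, Bus1, Sub4, Bus2}.
Min-cut edges: Bus1→Sub1 (12), Sub4→City (5), Bus2→City (2); capacity 12 + 5 + 2 = 19.
This cut is saturated, so no flow can exceed 19.

19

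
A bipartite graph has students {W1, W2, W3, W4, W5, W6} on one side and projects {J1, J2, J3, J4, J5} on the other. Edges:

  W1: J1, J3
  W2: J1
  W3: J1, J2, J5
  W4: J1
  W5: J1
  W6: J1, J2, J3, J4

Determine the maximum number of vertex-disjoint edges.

4

Unit-capacity flow: source→left, listed edges, right→sink; max matching = max flow.
Augmenting path W1→J1 (+1); matched 1.
Augmenting path W3→J2 (+1); matched 2.
Augmenting path W6→J3 (+1); matched 3.
Augmenting path W2→J1→W1→J3→W6→J4 (+1); matched 4.
No augmenting path remains; maximum matching = 4.
König certificate: {W1, W3, W6, J1} is a vertex cover of size 4 (every listed pair touches it), so no matching can be larger.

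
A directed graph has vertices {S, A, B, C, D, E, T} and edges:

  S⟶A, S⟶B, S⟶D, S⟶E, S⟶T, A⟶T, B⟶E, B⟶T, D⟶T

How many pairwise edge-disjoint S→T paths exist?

4

Assign every edge capacity 1; by Menger, the answer equals the max flow.
Path S→T (+1); total 1.
Path S→A→T (+1); total 2.
Path S→B→T (+1); total 3.
Path S→D→T (+1); total 4.
No residual S→T path; max flow = 4.
Certifying cut of size 4: {S→A, S→B, S→D, S→T}.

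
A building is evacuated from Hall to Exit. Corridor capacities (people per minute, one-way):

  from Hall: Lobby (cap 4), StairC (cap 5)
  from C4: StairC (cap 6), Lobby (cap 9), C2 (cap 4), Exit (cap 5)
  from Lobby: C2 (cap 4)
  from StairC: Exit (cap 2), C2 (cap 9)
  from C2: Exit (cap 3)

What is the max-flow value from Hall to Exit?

5

Augment Hall→StairC→Exit: bottleneck 2, flow now 2.
Augment Hall→Lobby→C2→Exit: bottleneck 3, flow now 5.
No augmenting path remains; maximum flow = 5.
In the residual graph, reachable from Hall: {Hall, Lobby, StairC, C2}.
Min-cut edges: StairC→Exit (2), C2→Exit (3); capacity 2 + 3 = 5.
This cut is saturated, so no flow can exceed 5.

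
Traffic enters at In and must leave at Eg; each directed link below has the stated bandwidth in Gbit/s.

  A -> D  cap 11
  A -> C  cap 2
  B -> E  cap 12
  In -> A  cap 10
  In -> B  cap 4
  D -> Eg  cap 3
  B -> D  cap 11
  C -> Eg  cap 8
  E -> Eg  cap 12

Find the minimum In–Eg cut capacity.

Augment In→A→C→Eg: bottleneck 2, flow now 2.
Augment In→A→D→Eg: bottleneck 3, flow now 5.
Augment In→B→E→Eg: bottleneck 4, flow now 9.
No augmenting path remains; maximum flow = 9.
By max-flow min-cut, the minimum cut capacity equals the max flow.
In the residual graph, reachable from In: {In, A, D}.
Min-cut edges: In→B (4), A→C (2), D→Eg (3); capacity 4 + 2 + 3 = 9.

9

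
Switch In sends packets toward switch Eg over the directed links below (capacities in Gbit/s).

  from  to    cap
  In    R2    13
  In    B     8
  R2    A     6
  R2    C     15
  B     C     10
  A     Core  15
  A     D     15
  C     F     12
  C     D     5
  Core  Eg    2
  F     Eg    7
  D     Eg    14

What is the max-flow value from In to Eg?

Augment In→R2→A→Core→Eg: bottleneck 2, flow now 2.
Augment In→R2→A→D→Eg: bottleneck 4, flow now 6.
Augment In→R2→C→F→Eg: bottleneck 7, flow now 13.
Augment In→B→C→D→Eg: bottleneck 5, flow now 18.
No augmenting path remains; maximum flow = 18.
In the residual graph, reachable from In: {In, R2, B, C, F}.
Min-cut edges: R2→A (6), C→D (5), F→Eg (7); capacity 6 + 5 + 7 = 18.
This cut is saturated, so no flow can exceed 18.

18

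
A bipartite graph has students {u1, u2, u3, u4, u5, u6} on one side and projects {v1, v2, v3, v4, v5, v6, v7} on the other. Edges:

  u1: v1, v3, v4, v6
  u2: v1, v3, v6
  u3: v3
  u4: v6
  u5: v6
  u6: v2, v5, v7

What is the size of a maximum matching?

5

Unit-capacity flow: source→left, listed edges, right→sink; max matching = max flow.
Augmenting path u1→v1 (+1); matched 1.
Augmenting path u2→v3 (+1); matched 2.
Augmenting path u4→v6 (+1); matched 3.
Augmenting path u6→v2 (+1); matched 4.
Augmenting path u3→v3→u2→v1→u1→v4 (+1); matched 5.
No augmenting path remains; maximum matching = 5.
König certificate: {u1, u2, u3, u6, v6} is a vertex cover of size 5 (every listed pair touches it), so no matching can be larger.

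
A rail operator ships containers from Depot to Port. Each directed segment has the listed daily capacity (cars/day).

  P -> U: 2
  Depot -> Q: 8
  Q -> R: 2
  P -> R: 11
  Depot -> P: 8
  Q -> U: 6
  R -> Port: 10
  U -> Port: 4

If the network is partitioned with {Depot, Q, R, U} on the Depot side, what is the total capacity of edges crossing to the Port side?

22

Edges leaving {Depot, Q, R, U}: Depot→P (8), R→Port (10), U→Port (4).
Cut capacity = 8 + 10 + 4 = 22.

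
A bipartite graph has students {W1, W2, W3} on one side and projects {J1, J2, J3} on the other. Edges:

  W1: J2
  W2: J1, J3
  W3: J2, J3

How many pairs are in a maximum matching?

Unit-capacity flow: source→left, listed edges, right→sink; max matching = max flow.
Augmenting path W1→J2 (+1); matched 1.
Augmenting path W2→J1 (+1); matched 2.
Augmenting path W3→J3 (+1); matched 3.
No augmenting path remains; maximum matching = 3.
König certificate: {W1, W2, W3} is a vertex cover of size 3 (every listed pair touches it), so no matching can be larger.

3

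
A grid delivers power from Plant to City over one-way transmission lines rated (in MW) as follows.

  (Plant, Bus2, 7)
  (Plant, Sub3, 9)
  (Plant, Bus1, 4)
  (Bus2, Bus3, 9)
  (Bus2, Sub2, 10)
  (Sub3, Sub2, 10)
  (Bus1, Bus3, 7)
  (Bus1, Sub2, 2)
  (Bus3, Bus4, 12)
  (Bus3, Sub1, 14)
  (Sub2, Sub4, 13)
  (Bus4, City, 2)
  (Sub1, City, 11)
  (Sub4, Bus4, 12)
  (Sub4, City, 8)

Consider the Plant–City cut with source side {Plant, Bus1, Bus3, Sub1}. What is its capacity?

Edges leaving {Plant, Bus1, Bus3, Sub1}: Plant→Bus2 (7), Plant→Sub3 (9), Bus1→Sub2 (2), Bus3→Bus4 (12), Sub1→City (11).
Cut capacity = 7 + 9 + 2 + 12 + 11 = 41.

41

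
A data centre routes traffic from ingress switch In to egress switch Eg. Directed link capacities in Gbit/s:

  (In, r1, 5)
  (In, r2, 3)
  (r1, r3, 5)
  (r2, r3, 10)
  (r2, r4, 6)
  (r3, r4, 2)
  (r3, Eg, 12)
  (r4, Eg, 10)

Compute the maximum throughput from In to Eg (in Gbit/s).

Augment In→r1→r3→Eg: bottleneck 5, flow now 5.
Augment In→r2→r3→Eg: bottleneck 3, flow now 8.
No augmenting path remains; maximum flow = 8.
In the residual graph, reachable from In: {In}.
Min-cut edges: In→r1 (5), In→r2 (3); capacity 5 + 3 = 8.
This cut is saturated, so no flow can exceed 8.

8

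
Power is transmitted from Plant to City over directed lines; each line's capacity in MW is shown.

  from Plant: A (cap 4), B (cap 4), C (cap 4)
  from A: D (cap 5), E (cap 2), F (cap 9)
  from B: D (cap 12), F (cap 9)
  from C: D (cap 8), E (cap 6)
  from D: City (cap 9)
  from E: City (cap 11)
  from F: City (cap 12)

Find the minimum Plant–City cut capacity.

Augment Plant→A→D→City: bottleneck 4, flow now 4.
Augment Plant→B→D→City: bottleneck 4, flow now 8.
Augment Plant→C→D→City: bottleneck 1, flow now 9.
Augment Plant→C→E→City: bottleneck 3, flow now 12.
No augmenting path remains; maximum flow = 12.
By max-flow min-cut, the minimum cut capacity equals the max flow.
In the residual graph, reachable from Plant: {Plant}.
Min-cut edges: Plant→A (4), Plant→B (4), Plant→C (4); capacity 4 + 4 + 4 = 12.

12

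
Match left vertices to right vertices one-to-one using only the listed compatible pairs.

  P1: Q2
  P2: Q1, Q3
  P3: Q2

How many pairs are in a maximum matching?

2

Unit-capacity flow: source→left, listed edges, right→sink; max matching = max flow.
Augmenting path P1→Q2 (+1); matched 1.
Augmenting path P2→Q1 (+1); matched 2.
No augmenting path remains; maximum matching = 2.
König certificate: {P2, Q2} is a vertex cover of size 2 (every listed pair touches it), so no matching can be larger.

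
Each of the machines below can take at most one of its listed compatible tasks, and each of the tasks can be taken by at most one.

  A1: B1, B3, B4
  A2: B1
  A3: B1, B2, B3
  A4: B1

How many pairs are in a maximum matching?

3

Unit-capacity flow: source→left, listed edges, right→sink; max matching = max flow.
Augmenting path A1→B1 (+1); matched 1.
Augmenting path A3→B2 (+1); matched 2.
Augmenting path A2→B1→A1→B3 (+1); matched 3.
No augmenting path remains; maximum matching = 3.
König certificate: {A1, A3, B1} is a vertex cover of size 3 (every listed pair touches it), so no matching can be larger.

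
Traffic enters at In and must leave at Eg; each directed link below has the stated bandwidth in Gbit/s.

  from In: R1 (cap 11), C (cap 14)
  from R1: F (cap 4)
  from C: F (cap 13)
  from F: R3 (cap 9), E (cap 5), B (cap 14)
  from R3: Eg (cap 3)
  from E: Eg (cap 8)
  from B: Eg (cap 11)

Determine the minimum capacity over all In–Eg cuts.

Augment In→R1→F→R3→Eg: bottleneck 3, flow now 3.
Augment In→R1→F→E→Eg: bottleneck 1, flow now 4.
Augment In→C→F→E→Eg: bottleneck 4, flow now 8.
Augment In→C→F→B→Eg: bottleneck 9, flow now 17.
No augmenting path remains; maximum flow = 17.
By max-flow min-cut, the minimum cut capacity equals the max flow.
In the residual graph, reachable from In: {In, R1, C}.
Min-cut edges: R1→F (4), C→F (13); capacity 4 + 13 = 17.

17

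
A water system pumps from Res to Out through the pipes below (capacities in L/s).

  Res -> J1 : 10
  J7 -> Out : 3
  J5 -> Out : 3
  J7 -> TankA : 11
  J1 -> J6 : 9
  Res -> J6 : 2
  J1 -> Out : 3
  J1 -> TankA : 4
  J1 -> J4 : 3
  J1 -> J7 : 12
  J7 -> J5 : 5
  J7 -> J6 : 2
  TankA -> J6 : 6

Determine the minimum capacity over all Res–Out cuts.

Augment Res→J1→Out: bottleneck 3, flow now 3.
Augment Res→J1→J7→Out: bottleneck 3, flow now 6.
Augment Res→J1→J7→J5→Out: bottleneck 3, flow now 9.
No augmenting path remains; maximum flow = 9.
By max-flow min-cut, the minimum cut capacity equals the max flow.
In the residual graph, reachable from Res: {Res, J1, J7, J4, TankA, J5, J6}.
Min-cut edges: J1→Out (3), J7→Out (3), J5→Out (3); capacity 3 + 3 + 3 = 9.

9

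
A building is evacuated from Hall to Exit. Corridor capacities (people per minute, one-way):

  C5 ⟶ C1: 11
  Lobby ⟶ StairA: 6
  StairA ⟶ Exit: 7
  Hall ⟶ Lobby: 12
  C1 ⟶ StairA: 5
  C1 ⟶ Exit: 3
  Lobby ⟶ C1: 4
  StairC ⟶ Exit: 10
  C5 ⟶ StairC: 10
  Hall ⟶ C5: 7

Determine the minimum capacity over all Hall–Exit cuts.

Augment Hall→Lobby→C1→Exit: bottleneck 3, flow now 3.
Augment Hall→Lobby→StairA→Exit: bottleneck 6, flow now 9.
Augment Hall→C5→StairC→Exit: bottleneck 7, flow now 16.
Augment Hall→Lobby→C1→StairA→Exit: bottleneck 1, flow now 17.
No augmenting path remains; maximum flow = 17.
By max-flow min-cut, the minimum cut capacity equals the max flow.
In the residual graph, reachable from Hall: {Hall, Lobby}.
Min-cut edges: Hall→C5 (7), Lobby→C1 (4), Lobby→StairA (6); capacity 7 + 4 + 6 = 17.

17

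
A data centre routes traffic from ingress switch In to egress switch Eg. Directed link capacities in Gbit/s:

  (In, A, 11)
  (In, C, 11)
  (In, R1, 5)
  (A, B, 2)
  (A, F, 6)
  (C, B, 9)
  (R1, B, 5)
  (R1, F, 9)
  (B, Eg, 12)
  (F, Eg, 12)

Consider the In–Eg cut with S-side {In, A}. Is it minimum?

Given cut capacity: 11 + 5 + 2 + 6 = 24.
Augment In→A→B→Eg: bottleneck 2, flow now 2.
Augment In→A→F→Eg: bottleneck 6, flow now 8.
Augment In→C→B→Eg: bottleneck 9, flow now 17.
Augment In→R1→B→Eg: bottleneck 1, flow now 18.
Augment In→R1→F→Eg: bottleneck 4, flow now 22.
No augmenting path remains; maximum flow = 22.
In the residual graph, reachable from In: {In, A, C}.
Min-cut edges: In→R1 (5), A→B (2), A→F (6), C→B (9); capacity 5 + 2 + 6 + 9 = 22.
Cut capacity 24 exceeds the max flow 22, so it is not minimum.

No — its capacity is 24, but the minimum cut has capacity 22.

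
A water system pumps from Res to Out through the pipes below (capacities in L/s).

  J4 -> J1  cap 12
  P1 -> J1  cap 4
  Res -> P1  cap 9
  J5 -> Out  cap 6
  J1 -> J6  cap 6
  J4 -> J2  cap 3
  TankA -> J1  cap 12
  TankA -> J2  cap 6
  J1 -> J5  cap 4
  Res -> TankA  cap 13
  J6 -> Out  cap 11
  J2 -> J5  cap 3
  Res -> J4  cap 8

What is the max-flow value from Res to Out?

12

Augment Res→J4→J2→J5→Out: bottleneck 3, flow now 3.
Augment Res→J4→J1→J6→Out: bottleneck 5, flow now 8.
Augment Res→P1→J1→J6→Out: bottleneck 1, flow now 9.
Augment Res→P1→J1→J5→Out: bottleneck 3, flow now 12.
No augmenting path remains; maximum flow = 12.
In the residual graph, reachable from Res: {Res, J4, P1, TankA, J2, J1, J5}.
Min-cut edges: J1→J6 (6), J5→Out (6); capacity 6 + 6 = 12.
This cut is saturated, so no flow can exceed 12.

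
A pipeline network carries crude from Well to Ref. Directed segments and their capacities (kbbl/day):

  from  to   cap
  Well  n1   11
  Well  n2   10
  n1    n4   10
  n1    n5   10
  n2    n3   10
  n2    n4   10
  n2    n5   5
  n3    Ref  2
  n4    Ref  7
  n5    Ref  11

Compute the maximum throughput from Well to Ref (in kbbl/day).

20

Augment Well→n1→n4→Ref: bottleneck 7, flow now 7.
Augment Well→n1→n5→Ref: bottleneck 4, flow now 11.
Augment Well→n2→n3→Ref: bottleneck 2, flow now 13.
Augment Well→n2→n5→Ref: bottleneck 5, flow now 18.
Augment Well→n2→n4→n1→n5→Ref: bottleneck 2, flow now 20. (uses reverse residual edge)
No augmenting path remains; maximum flow = 20.
In the residual graph, reachable from Well: {Well, n1, n2, n3, n4, n5}.
Min-cut edges: n3→Ref (2), n4→Ref (7), n5→Ref (11); capacity 2 + 7 + 11 = 20.
This cut is saturated, so no flow can exceed 20.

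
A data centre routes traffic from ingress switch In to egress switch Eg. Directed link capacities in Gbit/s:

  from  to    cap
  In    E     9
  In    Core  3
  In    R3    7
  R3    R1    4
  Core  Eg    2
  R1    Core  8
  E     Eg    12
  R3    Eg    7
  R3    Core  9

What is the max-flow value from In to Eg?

18

Augment In→E→Eg: bottleneck 9, flow now 9.
Augment In→R3→Eg: bottleneck 7, flow now 16.
Augment In→Core→Eg: bottleneck 2, flow now 18.
No augmenting path remains; maximum flow = 18.
In the residual graph, reachable from In: {In, Core}.
Min-cut edges: In→E (9), In→R3 (7), Core→Eg (2); capacity 9 + 7 + 2 = 18.
This cut is saturated, so no flow can exceed 18.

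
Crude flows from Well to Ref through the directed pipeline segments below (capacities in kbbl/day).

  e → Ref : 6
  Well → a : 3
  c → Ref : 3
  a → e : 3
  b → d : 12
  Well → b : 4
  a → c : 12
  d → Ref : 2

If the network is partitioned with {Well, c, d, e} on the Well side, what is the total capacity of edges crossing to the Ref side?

18

Edges leaving {Well, c, d, e}: Well→a (3), Well→b (4), c→Ref (3), d→Ref (2), e→Ref (6).
Cut capacity = 3 + 4 + 3 + 2 + 6 = 18.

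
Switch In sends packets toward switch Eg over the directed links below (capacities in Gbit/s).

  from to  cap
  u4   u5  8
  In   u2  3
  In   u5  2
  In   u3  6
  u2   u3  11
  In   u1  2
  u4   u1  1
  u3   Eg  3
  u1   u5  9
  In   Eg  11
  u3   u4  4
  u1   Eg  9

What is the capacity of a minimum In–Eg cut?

17

Augment In→Eg: bottleneck 11, flow now 11.
Augment In→u1→Eg: bottleneck 2, flow now 13.
Augment In→u3→Eg: bottleneck 3, flow now 16.
Augment In→u3→u4→u1→Eg: bottleneck 1, flow now 17.
No augmenting path remains; maximum flow = 17.
By max-flow min-cut, the minimum cut capacity equals the max flow.
In the residual graph, reachable from In: {In, u2, u3, u4, u5}.
Min-cut edges: In→u1 (2), In→Eg (11), u3→Eg (3), u4→u1 (1); capacity 2 + 11 + 3 + 1 = 17.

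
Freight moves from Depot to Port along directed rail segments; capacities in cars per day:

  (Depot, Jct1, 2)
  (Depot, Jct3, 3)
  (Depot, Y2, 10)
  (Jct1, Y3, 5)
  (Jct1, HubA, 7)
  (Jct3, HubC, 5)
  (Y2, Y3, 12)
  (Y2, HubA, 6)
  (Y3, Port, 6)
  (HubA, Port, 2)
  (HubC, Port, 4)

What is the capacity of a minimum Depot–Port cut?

11

Augment Depot→Jct1→Y3→Port: bottleneck 2, flow now 2.
Augment Depot→Jct3→HubC→Port: bottleneck 3, flow now 5.
Augment Depot→Y2→Y3→Port: bottleneck 4, flow now 9.
Augment Depot→Y2→HubA→Port: bottleneck 2, flow now 11.
No augmenting path remains; maximum flow = 11.
By max-flow min-cut, the minimum cut capacity equals the max flow.
In the residual graph, reachable from Depot: {Depot, Jct1, Y2, Y3, HubA}.
Min-cut edges: Depot→Jct3 (3), Y3→Port (6), HubA→Port (2); capacity 3 + 6 + 2 = 11.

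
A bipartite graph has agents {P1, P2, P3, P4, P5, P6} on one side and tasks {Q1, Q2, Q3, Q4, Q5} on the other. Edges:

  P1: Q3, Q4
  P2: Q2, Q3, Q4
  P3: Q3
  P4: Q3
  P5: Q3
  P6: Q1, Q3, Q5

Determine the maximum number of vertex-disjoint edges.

Unit-capacity flow: source→left, listed edges, right→sink; max matching = max flow.
Augmenting path P1→Q3 (+1); matched 1.
Augmenting path P2→Q2 (+1); matched 2.
Augmenting path P6→Q1 (+1); matched 3.
Augmenting path P3→Q3→P1→Q4 (+1); matched 4.
No augmenting path remains; maximum matching = 4.
König certificate: {P1, P2, P6, Q3} is a vertex cover of size 4 (every listed pair touches it), so no matching can be larger.

4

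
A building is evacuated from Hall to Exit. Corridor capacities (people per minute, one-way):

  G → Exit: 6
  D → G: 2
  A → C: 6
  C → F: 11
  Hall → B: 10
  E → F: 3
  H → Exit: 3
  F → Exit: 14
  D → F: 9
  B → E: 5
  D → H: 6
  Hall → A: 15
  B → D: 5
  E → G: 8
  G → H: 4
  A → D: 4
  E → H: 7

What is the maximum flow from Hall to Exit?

Augment Hall→A→C→F→Exit: bottleneck 6, flow now 6.
Augment Hall→A→D→F→Exit: bottleneck 4, flow now 10.
Augment Hall→B→D→F→Exit: bottleneck 4, flow now 14.
Augment Hall→B→D→G→Exit: bottleneck 1, flow now 15.
Augment Hall→B→E→G→Exit: bottleneck 5, flow now 20.
No augmenting path remains; maximum flow = 20.
In the residual graph, reachable from Hall: {Hall, A}.
Min-cut edges: Hall→B (10), A→C (6), A→D (4); capacity 10 + 6 + 4 = 20.
This cut is saturated, so no flow can exceed 20.

20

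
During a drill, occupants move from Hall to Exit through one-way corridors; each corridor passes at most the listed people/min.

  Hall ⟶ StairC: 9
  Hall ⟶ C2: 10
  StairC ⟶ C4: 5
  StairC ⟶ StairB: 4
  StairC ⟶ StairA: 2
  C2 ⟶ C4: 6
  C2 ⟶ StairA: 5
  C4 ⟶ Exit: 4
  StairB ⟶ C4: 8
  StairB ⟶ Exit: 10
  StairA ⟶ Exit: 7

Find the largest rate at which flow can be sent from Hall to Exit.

15

Augment Hall→StairC→C4→Exit: bottleneck 4, flow now 4.
Augment Hall→StairC→StairB→Exit: bottleneck 4, flow now 8.
Augment Hall→StairC→StairA→Exit: bottleneck 1, flow now 9.
Augment Hall→C2→StairA→Exit: bottleneck 5, flow now 14.
Augment Hall→C2→C4→StairC→StairA→Exit: bottleneck 1, flow now 15. (uses reverse residual edge)
No augmenting path remains; maximum flow = 15.
In the residual graph, reachable from Hall: {Hall, StairC, C2, C4}.
Min-cut edges: StairC→StairB (4), StairC→StairA (2), C2→StairA (5), C4→Exit (4); capacity 4 + 2 + 5 + 4 = 15.
This cut is saturated, so no flow can exceed 15.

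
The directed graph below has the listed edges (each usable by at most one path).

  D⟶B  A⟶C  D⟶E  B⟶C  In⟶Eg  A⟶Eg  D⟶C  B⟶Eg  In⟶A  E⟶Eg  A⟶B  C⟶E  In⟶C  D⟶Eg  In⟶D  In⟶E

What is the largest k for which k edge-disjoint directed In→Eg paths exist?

Assign every edge capacity 1; by Menger, the answer equals the max flow.
Path In→Eg (+1); total 1.
Path In→A→Eg (+1); total 2.
Path In→D→Eg (+1); total 3.
Path In→E→Eg (+1); total 4.
No residual In→Eg path; max flow = 4.
Certifying cut of size 4: {E→Eg, In→A, In→D, In→Eg}.

4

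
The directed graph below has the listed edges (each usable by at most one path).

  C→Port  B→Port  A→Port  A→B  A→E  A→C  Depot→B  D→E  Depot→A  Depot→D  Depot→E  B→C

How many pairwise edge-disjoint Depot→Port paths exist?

2

Assign every edge capacity 1; by Menger, the answer equals the max flow.
Path Depot→A→Port (+1); total 1.
Path Depot→B→Port (+1); total 2.
No residual Depot→Port path; max flow = 2.
Certifying cut of size 2: {Depot→A, Depot→B}.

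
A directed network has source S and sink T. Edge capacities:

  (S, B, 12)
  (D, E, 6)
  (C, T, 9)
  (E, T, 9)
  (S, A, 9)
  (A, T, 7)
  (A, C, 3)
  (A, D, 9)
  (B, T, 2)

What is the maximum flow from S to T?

11

Augment S→A→T: bottleneck 7, flow now 7.
Augment S→B→T: bottleneck 2, flow now 9.
Augment S→A→C→T: bottleneck 2, flow now 11.
No augmenting path remains; maximum flow = 11.
In the residual graph, reachable from S: {S, B}.
Min-cut edges: S→A (9), B→T (2); capacity 9 + 2 = 11.
This cut is saturated, so no flow can exceed 11.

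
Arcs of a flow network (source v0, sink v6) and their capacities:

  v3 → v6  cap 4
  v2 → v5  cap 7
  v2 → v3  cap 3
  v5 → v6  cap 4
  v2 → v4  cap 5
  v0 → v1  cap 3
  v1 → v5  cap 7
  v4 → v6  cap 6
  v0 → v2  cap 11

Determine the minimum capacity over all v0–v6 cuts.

12

Augment v0→v1→v5→v6: bottleneck 3, flow now 3.
Augment v0→v2→v3→v6: bottleneck 3, flow now 6.
Augment v0→v2→v4→v6: bottleneck 5, flow now 11.
Augment v0→v2→v5→v6: bottleneck 1, flow now 12.
No augmenting path remains; maximum flow = 12.
By max-flow min-cut, the minimum cut capacity equals the max flow.
In the residual graph, reachable from v0: {v0, v1, v2, v5}.
Min-cut edges: v2→v3 (3), v2→v4 (5), v5→v6 (4); capacity 3 + 5 + 4 = 12.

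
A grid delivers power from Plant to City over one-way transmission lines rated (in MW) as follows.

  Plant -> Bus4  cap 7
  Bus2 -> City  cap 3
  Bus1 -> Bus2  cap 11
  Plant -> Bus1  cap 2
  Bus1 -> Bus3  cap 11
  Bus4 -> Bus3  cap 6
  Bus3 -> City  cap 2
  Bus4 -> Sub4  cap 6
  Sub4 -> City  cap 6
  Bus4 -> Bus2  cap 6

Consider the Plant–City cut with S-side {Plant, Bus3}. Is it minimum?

Given cut capacity: 2 + 7 + 2 = 11.
Augment Plant→Bus1→Bus2→City: bottleneck 2, flow now 2.
Augment Plant→Bus4→Bus2→City: bottleneck 1, flow now 3.
Augment Plant→Bus4→Bus3→City: bottleneck 2, flow now 5.
Augment Plant→Bus4→Sub4→City: bottleneck 4, flow now 9.
No augmenting path remains; maximum flow = 9.
In the residual graph, reachable from Plant: {Plant}.
Min-cut edges: Plant→Bus1 (2), Plant→Bus4 (7); capacity 2 + 7 = 9.
Cut capacity 11 exceeds the max flow 9, so it is not minimum.

No — its capacity is 11, but the minimum cut has capacity 9.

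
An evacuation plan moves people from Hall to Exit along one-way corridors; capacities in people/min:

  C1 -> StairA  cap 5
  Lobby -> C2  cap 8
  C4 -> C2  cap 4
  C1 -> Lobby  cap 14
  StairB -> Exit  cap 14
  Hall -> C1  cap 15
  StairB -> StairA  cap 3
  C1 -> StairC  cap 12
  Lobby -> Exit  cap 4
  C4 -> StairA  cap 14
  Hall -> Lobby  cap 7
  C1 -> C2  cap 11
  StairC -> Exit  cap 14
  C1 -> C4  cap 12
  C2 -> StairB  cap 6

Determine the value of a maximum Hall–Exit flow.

22

Augment Hall→Lobby→Exit: bottleneck 4, flow now 4.
Augment Hall→C1→StairC→Exit: bottleneck 12, flow now 16.
Augment Hall→C1→C2→StairB→Exit: bottleneck 3, flow now 19.
Augment Hall→Lobby→C2→StairB→Exit: bottleneck 3, flow now 22.
No augmenting path remains; maximum flow = 22.
In the residual graph, reachable from Hall: {Hall}.
Min-cut edges: Hall→C1 (15), Hall→Lobby (7); capacity 15 + 7 = 22.
This cut is saturated, so no flow can exceed 22.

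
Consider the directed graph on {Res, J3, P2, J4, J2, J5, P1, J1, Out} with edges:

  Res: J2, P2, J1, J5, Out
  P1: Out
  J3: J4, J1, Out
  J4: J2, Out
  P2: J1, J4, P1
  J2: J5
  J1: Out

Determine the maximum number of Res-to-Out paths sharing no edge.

3

Assign every edge capacity 1; by Menger, the answer equals the max flow.
Path Res→Out (+1); total 1.
Path Res→J1→Out (+1); total 2.
Path Res→P2→J4→Out (+1); total 3.
No residual Res→Out path; max flow = 3.
Certifying cut of size 3: {Res→J1, Res→Out, Res→P2}.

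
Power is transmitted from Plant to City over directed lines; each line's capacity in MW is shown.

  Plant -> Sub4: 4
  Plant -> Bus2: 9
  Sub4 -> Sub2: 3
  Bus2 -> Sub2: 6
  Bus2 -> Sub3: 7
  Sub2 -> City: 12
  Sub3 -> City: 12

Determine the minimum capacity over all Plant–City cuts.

Augment Plant→Sub4→Sub2→City: bottleneck 3, flow now 3.
Augment Plant→Bus2→Sub2→City: bottleneck 6, flow now 9.
Augment Plant→Bus2→Sub3→City: bottleneck 3, flow now 12.
No augmenting path remains; maximum flow = 12.
By max-flow min-cut, the minimum cut capacity equals the max flow.
In the residual graph, reachable from Plant: {Plant, Sub4}.
Min-cut edges: Plant→Bus2 (9), Sub4→Sub2 (3); capacity 9 + 3 = 12.

12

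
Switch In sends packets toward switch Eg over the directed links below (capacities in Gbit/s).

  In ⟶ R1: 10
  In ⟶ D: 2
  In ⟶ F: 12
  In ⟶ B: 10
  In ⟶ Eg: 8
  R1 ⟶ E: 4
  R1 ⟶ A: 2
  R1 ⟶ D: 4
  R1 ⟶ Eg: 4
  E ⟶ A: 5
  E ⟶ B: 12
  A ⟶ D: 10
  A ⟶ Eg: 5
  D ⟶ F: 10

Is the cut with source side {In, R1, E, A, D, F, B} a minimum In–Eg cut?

Yes — it is a minimum cut (capacity 17).

Given cut capacity: 8 + 4 + 5 = 17.
Augment In→Eg: bottleneck 8, flow now 8.
Augment In→R1→Eg: bottleneck 4, flow now 12.
Augment In→R1→A→Eg: bottleneck 2, flow now 14.
Augment In→R1→E→A→Eg: bottleneck 3, flow now 17.
No augmenting path remains; maximum flow = 17.
Cut capacity 17 equals the max flow, so it is a minimum cut.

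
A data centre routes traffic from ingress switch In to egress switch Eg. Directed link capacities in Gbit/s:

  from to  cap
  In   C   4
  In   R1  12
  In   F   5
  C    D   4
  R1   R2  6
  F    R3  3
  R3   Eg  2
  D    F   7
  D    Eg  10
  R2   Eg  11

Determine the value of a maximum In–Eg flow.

Augment In→C→D→Eg: bottleneck 4, flow now 4.
Augment In→R1→R2→Eg: bottleneck 6, flow now 10.
Augment In→F→R3→Eg: bottleneck 2, flow now 12.
No augmenting path remains; maximum flow = 12.
In the residual graph, reachable from In: {In, R1, F, R3}.
Min-cut edges: In→C (4), R1→R2 (6), R3→Eg (2); capacity 4 + 6 + 2 = 12.
This cut is saturated, so no flow can exceed 12.

12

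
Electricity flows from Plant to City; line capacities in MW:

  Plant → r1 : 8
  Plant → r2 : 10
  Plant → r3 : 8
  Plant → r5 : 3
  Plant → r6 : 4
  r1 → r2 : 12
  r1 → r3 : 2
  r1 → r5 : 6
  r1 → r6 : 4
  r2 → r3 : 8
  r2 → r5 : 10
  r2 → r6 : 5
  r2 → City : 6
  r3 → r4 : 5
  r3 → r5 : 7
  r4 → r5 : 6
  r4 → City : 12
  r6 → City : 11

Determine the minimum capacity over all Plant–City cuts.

Augment Plant→r2→City: bottleneck 6, flow now 6.
Augment Plant→r6→City: bottleneck 4, flow now 10.
Augment Plant→r1→r6→City: bottleneck 4, flow now 14.
Augment Plant→r2→r6→City: bottleneck 3, flow now 17.
Augment Plant→r3→r4→City: bottleneck 5, flow now 22.
No augmenting path remains; maximum flow = 22.
By max-flow min-cut, the minimum cut capacity equals the max flow.
In the residual graph, reachable from Plant: {Plant, r1, r2, r3, r5, r6}.
Min-cut edges: r2→City (6), r3→r4 (5), r6→City (11); capacity 6 + 5 + 11 = 22.

22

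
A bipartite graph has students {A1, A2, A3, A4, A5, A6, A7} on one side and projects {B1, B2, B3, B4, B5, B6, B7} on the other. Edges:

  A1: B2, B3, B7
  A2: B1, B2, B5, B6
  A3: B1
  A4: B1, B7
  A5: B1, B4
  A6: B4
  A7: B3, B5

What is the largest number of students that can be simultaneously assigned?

Unit-capacity flow: source→left, listed edges, right→sink; max matching = max flow.
Augmenting path A1→B2 (+1); matched 1.
Augmenting path A2→B1 (+1); matched 2.
Augmenting path A4→B7 (+1); matched 3.
Augmenting path A5→B4 (+1); matched 4.
Augmenting path A7→B3 (+1); matched 5.
Augmenting path A3→B1→A2→B5 (+1); matched 6.
No augmenting path remains; maximum matching = 6.
König certificate: {A1, A2, A4, A7, B1, B4} is a vertex cover of size 6 (every listed pair touches it), so no matching can be larger.

6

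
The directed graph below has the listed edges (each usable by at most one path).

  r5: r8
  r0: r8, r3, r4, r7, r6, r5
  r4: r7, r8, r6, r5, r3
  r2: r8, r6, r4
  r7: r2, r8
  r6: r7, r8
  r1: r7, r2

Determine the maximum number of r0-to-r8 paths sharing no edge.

5

Assign every edge capacity 1; by Menger, the answer equals the max flow.
Path r0→r8 (+1); total 1.
Path r0→r4→r8 (+1); total 2.
Path r0→r5→r8 (+1); total 3.
Path r0→r6→r8 (+1); total 4.
Path r0→r7→r8 (+1); total 5.
No residual r0→r8 path; max flow = 5.
Certifying cut of size 5: {r0→r4, r0→r5, r0→r6, r0→r7, r0→r8}.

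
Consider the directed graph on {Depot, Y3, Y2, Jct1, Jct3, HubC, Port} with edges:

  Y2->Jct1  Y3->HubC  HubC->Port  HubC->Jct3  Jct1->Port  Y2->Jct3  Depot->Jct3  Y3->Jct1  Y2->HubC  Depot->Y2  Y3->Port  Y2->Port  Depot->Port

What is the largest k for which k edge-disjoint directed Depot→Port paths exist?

Assign every edge capacity 1; by Menger, the answer equals the max flow.
Path Depot→Port (+1); total 1.
Path Depot→Y2→Port (+1); total 2.
No residual Depot→Port path; max flow = 2.
Certifying cut of size 2: {Depot→Port, Depot→Y2}.

2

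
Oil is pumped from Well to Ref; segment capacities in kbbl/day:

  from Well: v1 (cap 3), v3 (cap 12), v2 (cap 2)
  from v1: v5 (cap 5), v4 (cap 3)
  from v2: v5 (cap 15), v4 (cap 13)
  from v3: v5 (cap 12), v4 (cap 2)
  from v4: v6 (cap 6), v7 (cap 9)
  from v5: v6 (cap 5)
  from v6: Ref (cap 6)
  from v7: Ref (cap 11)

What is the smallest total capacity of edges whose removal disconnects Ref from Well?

Augment Well→v1→v4→v6→Ref: bottleneck 3, flow now 3.
Augment Well→v2→v4→v6→Ref: bottleneck 2, flow now 5.
Augment Well→v3→v4→v6→Ref: bottleneck 1, flow now 6.
Augment Well→v3→v4→v7→Ref: bottleneck 1, flow now 7.
Augment Well→v3→v5→v6→v4→v7→Ref: bottleneck 5, flow now 12. (uses reverse residual edge)
No augmenting path remains; maximum flow = 12.
By max-flow min-cut, the minimum cut capacity equals the max flow.
In the residual graph, reachable from Well: {Well, v3, v5}.
Min-cut edges: Well→v1 (3), Well→v2 (2), v3→v4 (2), v5→v6 (5); capacity 3 + 2 + 2 + 5 = 12.

12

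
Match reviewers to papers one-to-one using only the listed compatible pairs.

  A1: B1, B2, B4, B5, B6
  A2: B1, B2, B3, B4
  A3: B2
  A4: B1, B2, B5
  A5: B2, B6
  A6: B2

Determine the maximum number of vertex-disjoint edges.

Unit-capacity flow: source→left, listed edges, right→sink; max matching = max flow.
Augmenting path A1→B1 (+1); matched 1.
Augmenting path A2→B2 (+1); matched 2.
Augmenting path A4→B5 (+1); matched 3.
Augmenting path A5→B6 (+1); matched 4.
Augmenting path A3→B2→A2→B3 (+1); matched 5.
No augmenting path remains; maximum matching = 5.
König certificate: {A1, A2, A4, A5, B2} is a vertex cover of size 5 (every listed pair touches it), so no matching can be larger.

5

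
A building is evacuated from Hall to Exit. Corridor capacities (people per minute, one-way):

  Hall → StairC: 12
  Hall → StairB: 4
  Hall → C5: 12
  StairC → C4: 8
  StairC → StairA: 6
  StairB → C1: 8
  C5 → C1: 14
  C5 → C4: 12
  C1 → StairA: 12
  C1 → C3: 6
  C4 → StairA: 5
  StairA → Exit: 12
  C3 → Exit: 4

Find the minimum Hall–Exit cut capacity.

Augment Hall→StairC→StairA→Exit: bottleneck 6, flow now 6.
Augment Hall→StairC→C4→StairA→Exit: bottleneck 5, flow now 11.
Augment Hall→StairB→C1→StairA→Exit: bottleneck 1, flow now 12.
Augment Hall→StairB→C1→C3→Exit: bottleneck 3, flow now 15.
Augment Hall→C5→C1→C3→Exit: bottleneck 1, flow now 16.
No augmenting path remains; maximum flow = 16.
By max-flow min-cut, the minimum cut capacity equals the max flow.
In the residual graph, reachable from Hall: {Hall, StairC, StairB, C5, C1, C4, StairA, C3}.
Min-cut edges: StairA→Exit (12), C3→Exit (4); capacity 12 + 4 = 16.

16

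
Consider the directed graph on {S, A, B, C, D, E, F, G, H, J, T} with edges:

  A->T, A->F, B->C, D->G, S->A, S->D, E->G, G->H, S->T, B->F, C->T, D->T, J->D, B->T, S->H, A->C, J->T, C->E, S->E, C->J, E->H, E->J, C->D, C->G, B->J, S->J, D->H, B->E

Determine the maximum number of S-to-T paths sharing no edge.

Assign every edge capacity 1; by Menger, the answer equals the max flow.
Path S→T (+1); total 1.
Path S→A→T (+1); total 2.
Path S→D→T (+1); total 3.
Path S→J→T (+1); total 4.
No residual S→T path; max flow = 4.
Certifying cut of size 4: {D→T, J→T, S→A, S→T}.

4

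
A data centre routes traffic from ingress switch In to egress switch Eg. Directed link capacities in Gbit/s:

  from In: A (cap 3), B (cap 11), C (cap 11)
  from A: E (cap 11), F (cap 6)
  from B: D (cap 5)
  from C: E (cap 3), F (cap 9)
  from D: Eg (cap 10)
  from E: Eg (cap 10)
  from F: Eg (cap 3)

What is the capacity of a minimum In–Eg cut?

14

Augment In→A→E→Eg: bottleneck 3, flow now 3.
Augment In→B→D→Eg: bottleneck 5, flow now 8.
Augment In→C→E→Eg: bottleneck 3, flow now 11.
Augment In→C→F→Eg: bottleneck 3, flow now 14.
No augmenting path remains; maximum flow = 14.
By max-flow min-cut, the minimum cut capacity equals the max flow.
In the residual graph, reachable from In: {In, B, C, F}.
Min-cut edges: In→A (3), B→D (5), C→E (3), F→Eg (3); capacity 3 + 5 + 3 + 3 = 14.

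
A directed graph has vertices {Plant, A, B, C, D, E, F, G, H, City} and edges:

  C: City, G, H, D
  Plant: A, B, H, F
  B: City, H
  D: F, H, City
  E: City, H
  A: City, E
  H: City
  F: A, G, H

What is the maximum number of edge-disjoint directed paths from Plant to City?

Assign every edge capacity 1; by Menger, the answer equals the max flow.
Path Plant→A→City (+1); total 1.
Path Plant→B→City (+1); total 2.
Path Plant→H→City (+1); total 3.
Path Plant→F→A→E→City (+1); total 4.
No residual Plant→City path; max flow = 4.
Certifying cut of size 4: {Plant→A, Plant→B, Plant→F, Plant→H}.

4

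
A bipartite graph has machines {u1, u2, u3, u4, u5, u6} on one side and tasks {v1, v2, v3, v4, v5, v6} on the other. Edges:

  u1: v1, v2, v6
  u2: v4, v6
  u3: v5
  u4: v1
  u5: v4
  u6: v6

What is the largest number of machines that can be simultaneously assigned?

5

Unit-capacity flow: source→left, listed edges, right→sink; max matching = max flow.
Augmenting path u1→v1 (+1); matched 1.
Augmenting path u2→v4 (+1); matched 2.
Augmenting path u3→v5 (+1); matched 3.
Augmenting path u6→v6 (+1); matched 4.
Augmenting path u4→v1→u1→v2 (+1); matched 5.
No augmenting path remains; maximum matching = 5.
König certificate: {u1, u3, u4, v4, v6} is a vertex cover of size 5 (every listed pair touches it), so no matching can be larger.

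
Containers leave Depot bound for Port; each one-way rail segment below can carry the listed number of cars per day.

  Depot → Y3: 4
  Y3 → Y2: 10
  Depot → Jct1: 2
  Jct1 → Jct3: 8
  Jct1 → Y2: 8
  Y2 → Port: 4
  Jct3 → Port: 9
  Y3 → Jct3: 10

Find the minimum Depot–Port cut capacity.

6

Augment Depot→Jct1→Y2→Port: bottleneck 2, flow now 2.
Augment Depot→Y3→Y2→Port: bottleneck 2, flow now 4.
Augment Depot→Y3→Jct3→Port: bottleneck 2, flow now 6.
No augmenting path remains; maximum flow = 6.
By max-flow min-cut, the minimum cut capacity equals the max flow.
In the residual graph, reachable from Depot: {Depot}.
Min-cut edges: Depot→Jct1 (2), Depot→Y3 (4); capacity 2 + 4 = 6.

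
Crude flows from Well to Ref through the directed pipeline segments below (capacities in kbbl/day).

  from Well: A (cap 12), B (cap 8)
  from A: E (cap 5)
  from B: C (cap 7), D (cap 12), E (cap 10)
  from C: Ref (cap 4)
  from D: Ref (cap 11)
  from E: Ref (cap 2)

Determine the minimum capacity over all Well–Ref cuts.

10

Augment Well→A→E→Ref: bottleneck 2, flow now 2.
Augment Well→B→C→Ref: bottleneck 4, flow now 6.
Augment Well→B→D→Ref: bottleneck 4, flow now 10.
No augmenting path remains; maximum flow = 10.
By max-flow min-cut, the minimum cut capacity equals the max flow.
In the residual graph, reachable from Well: {Well, A, E}.
Min-cut edges: Well→B (8), E→Ref (2); capacity 8 + 2 = 10.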